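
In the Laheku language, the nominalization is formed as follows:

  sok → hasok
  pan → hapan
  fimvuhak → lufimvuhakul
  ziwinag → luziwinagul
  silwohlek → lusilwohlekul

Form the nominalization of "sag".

sok and fimvuhak both end in -k yet inflect differently (hasok, lufimvuhakul), so the final letter is not what conditions the rule; the number of vowels is.
"sag" has 1 vowel. The stems with 1 vowel (sok → hasok, pan → hapan) add the prefix ha-.
The other pattern: stems with 3 vowels add lu- … -ul around the stem.
So sag → hasag.

hasag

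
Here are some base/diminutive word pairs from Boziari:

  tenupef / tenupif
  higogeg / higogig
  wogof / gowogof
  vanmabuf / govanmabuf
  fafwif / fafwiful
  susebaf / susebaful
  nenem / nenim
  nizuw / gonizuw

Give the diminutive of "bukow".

gobukow

"bukow" has last vowel 'o'. The one such stem in the data (wogof → gowogof) adds the prefix go-, so the same rule applies.
So bukow → gobukow.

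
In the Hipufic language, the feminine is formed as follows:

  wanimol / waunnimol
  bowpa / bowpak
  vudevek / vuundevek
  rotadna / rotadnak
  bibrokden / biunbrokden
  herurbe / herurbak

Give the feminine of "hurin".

vudevek and herurbe both have last vowel 'e' yet inflect differently (vuundevek, herurbak), so the last vowel is not what conditions the rule; whether the stem ends in a vowel or a consonant is.
"hurin" ends in a consonant. The stems ending in a consonant (wanimol → waunnimol, vudevek → vuundevek, bibrokden → biunbrokden) insert -un- after the first vowel.
So hurin → huunrin.

huunrin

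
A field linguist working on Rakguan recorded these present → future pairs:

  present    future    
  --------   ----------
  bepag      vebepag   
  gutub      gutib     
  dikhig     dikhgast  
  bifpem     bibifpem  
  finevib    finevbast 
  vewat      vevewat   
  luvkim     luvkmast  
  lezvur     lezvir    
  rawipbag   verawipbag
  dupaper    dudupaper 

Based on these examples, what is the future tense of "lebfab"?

velebfab

"lebfab" has last vowel 'a'. The stems whose last vowel is 'a' (vewat → vevewat, rawipbag → verawipbag, bepag → vebepag) add the prefix ve-.
So lebfab → velebfab.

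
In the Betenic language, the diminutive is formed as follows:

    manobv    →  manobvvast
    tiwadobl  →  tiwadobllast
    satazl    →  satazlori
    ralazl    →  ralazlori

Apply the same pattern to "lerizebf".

lerizebffast

ralazl and tiwadobl both end in -l yet inflect differently (ralazlori, tiwadobllast), so the final letter is not what conditions the rule; the second-to-last letter is.
"lerizebf" has second-to-last letter 'b'. The stems whose second-to-last letter is 'b' (tiwadobl → tiwadobllast, manobv → manobvvast) double the final consonant and add -ast.
The other pattern: stems whose second-to-last letter is 'z' add -ori.
So lerizebf → lerizebffast.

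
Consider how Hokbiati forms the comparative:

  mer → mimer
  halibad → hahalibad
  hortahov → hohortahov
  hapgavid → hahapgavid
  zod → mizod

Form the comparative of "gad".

hapgavid and zod both end in -d yet inflect differently (hahapgavid, mizod), so the final letter is not what conditions the rule; the number of vowels is.
"gad" has 1 vowel. The stems with 1 vowel (zod → mizod, mer → mimer) add the prefix mi-.
The other pattern: stems with 3 vowels repeat the first consonant+vowel as a prefix.
So gad → migad.

migad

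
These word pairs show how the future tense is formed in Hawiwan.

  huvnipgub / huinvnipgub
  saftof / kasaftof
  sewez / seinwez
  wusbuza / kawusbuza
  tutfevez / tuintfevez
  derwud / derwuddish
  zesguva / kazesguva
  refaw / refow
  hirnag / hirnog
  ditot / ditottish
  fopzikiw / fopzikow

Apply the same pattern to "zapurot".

"zapurot" ends in -t. The one such stem in the data (ditot → ditottish) doubles the final consonant and adds -ish (as does derwud), so the same rule applies.
The other patterns: stems ending in -a or -f add the prefix ka-; stems ending in -b or -z insert -in- after the first vowel; stems ending in -g or -w change the last vowel to 'o'.
So zapurot → zapurottish.

zapurottish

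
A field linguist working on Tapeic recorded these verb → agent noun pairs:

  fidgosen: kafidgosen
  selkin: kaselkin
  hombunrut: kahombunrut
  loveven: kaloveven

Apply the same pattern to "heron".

kaheron

Every pair shown (fidgosen → kafidgosen, selkin → kaselkin, hombunrut → kahombunrut, …) follows the same rule: add the prefix ka-.
So heron → kaheron.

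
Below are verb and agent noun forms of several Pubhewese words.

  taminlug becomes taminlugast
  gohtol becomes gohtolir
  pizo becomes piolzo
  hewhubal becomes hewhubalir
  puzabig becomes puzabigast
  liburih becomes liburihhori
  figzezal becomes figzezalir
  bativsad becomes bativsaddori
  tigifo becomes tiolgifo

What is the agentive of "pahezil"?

pahezilir

"pahezil" ends in -l. The stems ending in -l (hewhubal → hewhubalir, gohtol → gohtolir, figzezal → figzezalir) add -ir.
The other patterns: stems ending in -o insert -ol- after the first vowel; stems ending in -g add -ast; stems ending in -d or -h double the final consonant and add -ori.
So pahezil → pahezilir.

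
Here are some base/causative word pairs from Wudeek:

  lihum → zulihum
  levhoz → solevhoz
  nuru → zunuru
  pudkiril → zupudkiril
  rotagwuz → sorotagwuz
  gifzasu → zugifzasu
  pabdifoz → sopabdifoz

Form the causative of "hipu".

"hipu" ends in -u. The stems ending in -u (nuru → zunuru, gifzasu → zugifzasu) add the prefix zu-.
The other pattern: stems ending in -z add the prefix so-.
So hipu → zuhipu.

zuhipu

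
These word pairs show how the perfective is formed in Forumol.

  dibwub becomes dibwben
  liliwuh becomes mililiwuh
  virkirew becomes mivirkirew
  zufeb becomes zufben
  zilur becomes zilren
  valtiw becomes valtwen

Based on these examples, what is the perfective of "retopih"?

miretopih

valtiw and virkirew both end in -w yet inflect differently (valtwen, mivirkirew), so the final letter is not what conditions the rule; the number of vowels is.
"retopih" has 3 vowels. The stems with 3 vowels (liliwuh → mililiwuh, virkirew → mivirkirew) add the prefix mi-.
So retopih → miretopih.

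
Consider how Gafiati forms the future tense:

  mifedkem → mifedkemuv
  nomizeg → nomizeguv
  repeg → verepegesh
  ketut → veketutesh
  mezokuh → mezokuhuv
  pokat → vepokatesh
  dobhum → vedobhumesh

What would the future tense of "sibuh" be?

dobhum and mifedkem both end in -m yet inflect differently (vedobhumesh, mifedkemuv), so the final letter is not what conditions the rule; the number of vowels is.
"sibuh" has 2 vowels. The stems with 2 vowels (pokat → vepokatesh, repeg → verepegesh, dobhum → vedobhumesh) add ve- … -esh around the stem.
The other pattern: stems with 3 vowels add -uv.
So sibuh → vesibuhesh.

vesibuhesh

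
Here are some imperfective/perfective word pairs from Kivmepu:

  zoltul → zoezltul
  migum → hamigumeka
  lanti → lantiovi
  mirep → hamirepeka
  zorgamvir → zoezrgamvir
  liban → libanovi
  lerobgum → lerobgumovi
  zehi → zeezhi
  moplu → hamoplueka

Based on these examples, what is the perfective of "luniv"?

lerobgum and migum both end in -m yet inflect differently (lerobgumovi, hamigumeka), so the final letter is not what conditions the rule; the first letter is.
"luniv" begins with l-. The stems beginning with l- (lerobgum → lerobgumovi, lanti → lantiovi, liban → libanovi) add -ovi.
The other patterns: stems beginning with m- add ha- … -eka around the stem; stems beginning with z- insert -ez- after the first vowel.
So luniv → lunivovi.

lunivovi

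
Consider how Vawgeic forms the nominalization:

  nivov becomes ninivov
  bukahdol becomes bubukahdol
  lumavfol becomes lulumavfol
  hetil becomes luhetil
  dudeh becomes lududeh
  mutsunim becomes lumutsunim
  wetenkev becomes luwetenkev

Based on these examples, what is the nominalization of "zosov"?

bukahdol and hetil both end in -l yet inflect differently (bubukahdol, luhetil), so the final letter is not what conditions the rule; the last vowel is.
"zosov" has last vowel 'o'. The stems whose last vowel is 'o' (nivov → ninivov, bukahdol → bubukahdol, lumavfol → lulumavfol) repeat the first consonant+vowel as a prefix.
So zosov → zozosov.

zozosov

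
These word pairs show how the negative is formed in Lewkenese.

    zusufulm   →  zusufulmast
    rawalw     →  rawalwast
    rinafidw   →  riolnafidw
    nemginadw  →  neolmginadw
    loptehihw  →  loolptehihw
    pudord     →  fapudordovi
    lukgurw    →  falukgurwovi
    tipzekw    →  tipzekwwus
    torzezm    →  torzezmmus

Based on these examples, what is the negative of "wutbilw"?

wutbilwast

"wutbilw" has second-to-last letter 'l'. The stems whose second-to-last letter is 'l' (zusufulm → zusufulmast, rawalw → rawalwast) add -ast.
So wutbilw → wutbilwast.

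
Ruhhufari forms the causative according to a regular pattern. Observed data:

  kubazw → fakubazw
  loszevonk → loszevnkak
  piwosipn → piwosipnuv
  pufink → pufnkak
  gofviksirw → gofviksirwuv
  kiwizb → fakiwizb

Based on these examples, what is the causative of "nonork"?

kubazw and gofviksirw both end in -w yet inflect differently (fakubazw, gofviksirwuv), so the final letter is not what conditions the rule; the second-to-last letter is.
"nonork" has second-to-last letter 'r'. The one such stem in the data (gofviksirw → gofviksirwuv) adds -uv, so the same rule applies.
So nonork → nonorkuv.

nonorkuv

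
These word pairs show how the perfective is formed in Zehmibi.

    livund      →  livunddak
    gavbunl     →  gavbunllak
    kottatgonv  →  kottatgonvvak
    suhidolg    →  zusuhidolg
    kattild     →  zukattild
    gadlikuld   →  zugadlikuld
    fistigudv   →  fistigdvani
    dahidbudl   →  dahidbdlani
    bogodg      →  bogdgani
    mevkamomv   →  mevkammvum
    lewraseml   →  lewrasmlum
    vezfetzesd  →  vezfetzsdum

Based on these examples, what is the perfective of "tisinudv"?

tisindvani

livund and kattild both end in -d yet inflect differently (livunddak, zukattild), so the final letter is not what conditions the rule; the second-to-last letter is.
"tisinudv" has second-to-last letter 'd'. The stems whose second-to-last letter is 'd' (fistigudv → fistigdvani, dahidbudl → dahidbdlani, bogodg → bogdgani) delete the last vowel and add -ani.
The other patterns: stems whose second-to-last letter is 'n' double the final consonant and add -ak; stems whose second-to-last letter is 'l' add the prefix zu-; stems whose second-to-last letter is 'm' or 's' delete the last vowel and add -um.
So tisinudv → tisindvani.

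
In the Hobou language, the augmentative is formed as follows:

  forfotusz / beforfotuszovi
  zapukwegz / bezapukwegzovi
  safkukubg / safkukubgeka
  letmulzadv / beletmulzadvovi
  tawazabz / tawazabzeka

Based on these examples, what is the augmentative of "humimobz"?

tawazabz and zapukwegz both end in -z yet inflect differently (tawazabzeka, bezapukwegzovi), so the final letter is not what conditions the rule; the second-to-last letter is.
"humimobz" has second-to-last letter 'b'. The stems whose second-to-last letter is 'b' (safkukubg → safkukubgeka, tawazabz → tawazabzeka) add -eka.
So humimobz → humimobzeka.

humimobzeka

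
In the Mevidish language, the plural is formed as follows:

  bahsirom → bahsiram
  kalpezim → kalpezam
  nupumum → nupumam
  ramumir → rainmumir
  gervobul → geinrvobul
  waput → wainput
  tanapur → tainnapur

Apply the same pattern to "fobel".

foinbel

kalpezim and ramumir both have last vowel 'i' yet inflect differently (kalpezam, rainmumir), so the last vowel is not what conditions the rule; the final letter is.
"fobel" ends in -l. The one such stem in the data (gervobul → geinrvobul) inserts -in- after the first vowel (as do ramumir, waput), so the same rule applies.
The other pattern: stems ending in -m change the last vowel to 'a'.
So fobel → foinbel.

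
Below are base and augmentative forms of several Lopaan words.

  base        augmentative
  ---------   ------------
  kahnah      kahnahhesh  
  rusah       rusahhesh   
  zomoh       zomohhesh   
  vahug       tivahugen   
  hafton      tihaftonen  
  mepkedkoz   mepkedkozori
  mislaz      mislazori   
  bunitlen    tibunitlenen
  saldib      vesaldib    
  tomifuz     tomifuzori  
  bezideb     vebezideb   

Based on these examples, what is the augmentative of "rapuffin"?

tirapuffinen

bunitlen and bezideb both have last vowel 'e' yet inflect differently (tibunitlenen, vebezideb), so the last vowel is not what conditions the rule; the final letter is.
"rapuffin" ends in -n. The stems ending in -n (hafton → tihaftonen, bunitlen → tibunitlenen) add ti- … -en around the stem.
So rapuffin → tirapuffinen.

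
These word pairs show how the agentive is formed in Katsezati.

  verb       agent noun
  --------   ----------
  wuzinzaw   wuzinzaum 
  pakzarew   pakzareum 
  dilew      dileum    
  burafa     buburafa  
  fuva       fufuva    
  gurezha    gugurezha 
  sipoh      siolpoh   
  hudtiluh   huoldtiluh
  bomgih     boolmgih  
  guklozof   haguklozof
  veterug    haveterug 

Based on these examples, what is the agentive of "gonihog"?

wuzinzaw and burafa both have last vowel 'a' yet inflect differently (wuzinzaum, buburafa), so the last vowel is not what conditions the rule; the final letter is.
"gonihog" ends in -g. The one such stem in the data (veterug → haveterug) adds the prefix ha-, so the same rule applies.
So gonihog → hagonihog.

hagonihog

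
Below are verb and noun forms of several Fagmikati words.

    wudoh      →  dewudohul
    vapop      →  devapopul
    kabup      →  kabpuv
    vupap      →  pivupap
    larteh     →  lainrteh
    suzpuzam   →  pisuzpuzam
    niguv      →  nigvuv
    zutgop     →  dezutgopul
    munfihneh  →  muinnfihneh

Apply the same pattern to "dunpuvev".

wudoh and larteh both end in -h yet inflect differently (dewudohul, lainrteh), so the final letter is not what conditions the rule; the last vowel is.
"dunpuvev" has last vowel 'e'. The stems whose last vowel is 'e' (larteh → lainrteh, munfihneh → muinnfihneh) insert -in- after the first vowel.
The other patterns: stems whose last vowel is 'o' add de- … -ul around the stem; stems whose last vowel is 'u' delete the last vowel and add -uv; stems whose last vowel is 'a' add the prefix pi-.
So dunpuvev → duinnpuvev.

duinnpuvev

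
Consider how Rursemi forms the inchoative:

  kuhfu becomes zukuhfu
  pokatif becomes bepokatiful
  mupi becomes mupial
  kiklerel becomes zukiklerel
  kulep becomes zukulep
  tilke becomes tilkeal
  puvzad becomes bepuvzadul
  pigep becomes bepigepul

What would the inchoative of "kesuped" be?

zukesuped

pigep and kulep both end in -p yet inflect differently (bepigepul, zukulep), so the final letter is not what conditions the rule; the first letter is.
"kesuped" begins with k-. The stems beginning with k- (kiklerel → zukiklerel, kulep → zukulep, kuhfu → zukuhfu) add the prefix zu-.
The other patterns: stems beginning with p- add be- … -ul around the stem; stems beginning with m- or t- add -al.
So kesuped → zukesuped.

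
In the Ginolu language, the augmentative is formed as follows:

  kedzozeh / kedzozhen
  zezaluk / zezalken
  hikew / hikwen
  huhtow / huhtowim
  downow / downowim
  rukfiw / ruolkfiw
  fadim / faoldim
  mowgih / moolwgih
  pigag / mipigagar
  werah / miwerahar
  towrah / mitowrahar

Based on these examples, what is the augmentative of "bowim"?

hikew and huhtow both end in -w yet inflect differently (hikwen, huhtowim), so the final letter is not what conditions the rule; the last vowel is.
"bowim" has last vowel 'i'. The stems whose last vowel is 'i' (rukfiw → ruolkfiw, fadim → faoldim, mowgih → moolwgih) insert -ol- after the first vowel.
So bowim → boolwim.

boolwim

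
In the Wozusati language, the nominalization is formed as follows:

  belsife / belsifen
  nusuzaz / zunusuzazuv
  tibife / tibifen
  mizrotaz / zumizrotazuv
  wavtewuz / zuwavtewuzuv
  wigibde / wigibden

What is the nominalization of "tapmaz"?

"tapmaz" ends in -z. The stems ending in -z (wavtewuz → zuwavtewuzuv, nusuzaz → zunusuzazuv, mizrotaz → zumizrotazuv) add zu- … -uv around the stem.
So tapmaz → zutapmazuv.

zutapmazuv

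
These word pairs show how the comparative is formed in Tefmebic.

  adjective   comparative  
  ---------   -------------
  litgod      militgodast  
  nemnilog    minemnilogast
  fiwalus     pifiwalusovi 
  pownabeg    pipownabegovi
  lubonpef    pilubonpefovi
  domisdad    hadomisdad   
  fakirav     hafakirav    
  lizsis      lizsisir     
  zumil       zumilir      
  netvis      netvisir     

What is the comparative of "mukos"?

nemnilog and pownabeg both end in -g yet inflect differently (minemnilogast, pipownabegovi), so the final letter is not what conditions the rule; the last vowel is.
"mukos" has last vowel 'o'. The stems whose last vowel is 'o' (litgod → militgodast, nemnilog → minemnilogast) add mi- … -ast around the stem.
The other patterns: stems whose last vowel is 'e' or 'u' add pi- … -ovi around the stem; stems whose last vowel is 'a' add the prefix ha-; stems whose last vowel is 'i' add -ir.
So mukos → mimukosast.

mimukosast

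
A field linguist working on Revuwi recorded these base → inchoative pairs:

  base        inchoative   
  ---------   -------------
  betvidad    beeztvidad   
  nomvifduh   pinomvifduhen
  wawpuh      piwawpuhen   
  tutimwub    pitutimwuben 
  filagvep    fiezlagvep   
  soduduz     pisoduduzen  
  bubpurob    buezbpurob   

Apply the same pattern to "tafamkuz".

pitafamkuzen

tutimwub and bubpurob both end in -b yet inflect differently (pitutimwuben, buezbpurob), so the final letter is not what conditions the rule; the last vowel is.
"tafamkuz" has last vowel 'u'. The stems whose last vowel is 'u' (tutimwub → pitutimwuben, soduduz → pisoduduzen, wawpuh → piwawpuhen) add pi- … -en around the stem.
So tafamkuz → pitafamkuzen.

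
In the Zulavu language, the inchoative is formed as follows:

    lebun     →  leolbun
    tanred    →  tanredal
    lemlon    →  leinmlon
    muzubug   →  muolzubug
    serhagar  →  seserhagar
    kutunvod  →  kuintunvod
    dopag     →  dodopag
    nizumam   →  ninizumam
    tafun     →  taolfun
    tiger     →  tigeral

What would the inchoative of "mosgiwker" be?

lemlon and lebun both end in -n yet inflect differently (leinmlon, leolbun), so the final letter is not what conditions the rule; the last vowel is.
"mosgiwker" has last vowel 'e'. The stems whose last vowel is 'e' (tanred → tanredal, tiger → tigeral) add -al.
The other patterns: stems whose last vowel is 'o' insert -in- after the first vowel; stems whose last vowel is 'u' insert -ol- after the first vowel; stems whose last vowel is 'a' repeat the first consonant+vowel as a prefix.
So mosgiwker → mosgiwkeral.

mosgiwkeral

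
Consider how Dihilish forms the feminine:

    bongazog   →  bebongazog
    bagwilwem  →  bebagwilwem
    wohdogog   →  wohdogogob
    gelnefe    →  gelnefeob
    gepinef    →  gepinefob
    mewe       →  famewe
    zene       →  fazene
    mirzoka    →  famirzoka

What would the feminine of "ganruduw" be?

ganruduwob

bongazog and wohdogog both end in -g yet inflect differently (bebongazog, wohdogogob), so the final letter is not what conditions the rule; the first letter is.
"ganruduw" begins with g-. The stems beginning with g- (gelnefe → gelnefeob, gepinef → gepinefob) add -ob.
The other patterns: stems beginning with b- add the prefix be-; stems beginning with m- or z- add the prefix fa-.
So ganruduw → ganruduwob.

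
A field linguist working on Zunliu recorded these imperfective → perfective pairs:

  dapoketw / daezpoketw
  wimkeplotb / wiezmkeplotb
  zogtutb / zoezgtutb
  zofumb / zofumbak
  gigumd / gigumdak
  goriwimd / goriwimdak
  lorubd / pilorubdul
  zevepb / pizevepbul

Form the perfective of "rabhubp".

wimkeplotb and zofumb both end in -b yet inflect differently (wiezmkeplotb, zofumbak), so the final letter is not what conditions the rule; the second-to-last letter is.
"rabhubp" has second-to-last letter 'b'. The one such stem in the data (lorubd → pilorubdul) adds pi- … -ul around the stem, so the same rule applies.
The other patterns: stems whose second-to-last letter is 't' insert -ez- after the first vowel; stems whose second-to-last letter is 'm' add -ak.
So rabhubp → pirabhubpul.

pirabhubpul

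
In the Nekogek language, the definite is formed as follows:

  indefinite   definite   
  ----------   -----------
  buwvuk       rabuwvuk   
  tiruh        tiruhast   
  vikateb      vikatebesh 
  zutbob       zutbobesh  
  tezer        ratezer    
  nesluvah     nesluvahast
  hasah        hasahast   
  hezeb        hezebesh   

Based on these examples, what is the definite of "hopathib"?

hopathibesh

"hopathib" ends in -b. The stems ending in -b (zutbob → zutbobesh, vikateb → vikatebesh, hezeb → hezebesh) add -esh.
The other patterns: stems ending in -h add -ast; stems ending in -k or -r add the prefix ra-.
So hopathib → hopathibesh.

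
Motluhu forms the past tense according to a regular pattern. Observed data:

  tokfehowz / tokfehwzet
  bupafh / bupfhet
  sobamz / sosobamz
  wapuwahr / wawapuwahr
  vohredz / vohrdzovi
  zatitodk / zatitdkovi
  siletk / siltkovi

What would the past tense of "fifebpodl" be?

"fifebpodl" has second-to-last letter 'd'. The stems whose second-to-last letter is 'd' (vohredz → vohrdzovi, zatitodk → zatitdkovi) delete the last vowel and add -ovi.
The other patterns: stems whose second-to-last letter is 'f' or 'w' delete the last vowel and add -et; stems whose second-to-last letter is 'h' or 'm' repeat the first consonant+vowel as a prefix.
So fifebpodl → fifebpdlovi.

fifebpdlovi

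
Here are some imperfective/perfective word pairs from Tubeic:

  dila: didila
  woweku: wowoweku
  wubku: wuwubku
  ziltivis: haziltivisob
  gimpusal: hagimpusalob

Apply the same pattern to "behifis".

habehifisob

dila and gimpusal both have last vowel 'a' yet inflect differently (didila, hagimpusalob), so the last vowel is not what conditions the rule; whether the stem ends in a vowel or a consonant is.
"behifis" ends in a consonant. The stems ending in a consonant (ziltivis → haziltivisob, gimpusal → hagimpusalob) add ha- … -ob around the stem.
So behifis → habehifisob.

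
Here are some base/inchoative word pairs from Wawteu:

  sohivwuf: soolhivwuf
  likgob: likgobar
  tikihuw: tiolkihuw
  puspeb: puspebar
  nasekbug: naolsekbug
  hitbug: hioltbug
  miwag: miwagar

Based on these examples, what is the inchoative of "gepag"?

"gepag" has last vowel 'a'. The one such stem in the data (miwag → miwagar) adds -ar, so the same rule applies.
So gepag → gepagar.

gepagar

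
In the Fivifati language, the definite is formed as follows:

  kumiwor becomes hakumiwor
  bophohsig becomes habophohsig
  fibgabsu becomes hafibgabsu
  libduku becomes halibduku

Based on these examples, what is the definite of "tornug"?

Every pair shown (kumiwor → hakumiwor, bophohsig → habophohsig, fibgabsu → hafibgabsu, …) follows the same rule: add the prefix ha-.
So tornug → hatornug.

hatornug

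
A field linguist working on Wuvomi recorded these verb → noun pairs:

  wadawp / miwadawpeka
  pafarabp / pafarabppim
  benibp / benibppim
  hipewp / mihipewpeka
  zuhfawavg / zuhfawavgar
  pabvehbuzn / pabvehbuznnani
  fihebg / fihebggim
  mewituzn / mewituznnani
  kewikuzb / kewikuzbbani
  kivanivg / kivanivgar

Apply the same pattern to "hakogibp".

"hakogibp" has second-to-last letter 'b'. The stems whose second-to-last letter is 'b' (fihebg → fihebggim, benibp → benibppim, pafarabp → pafarabppim) double the final consonant and add -im.
The other patterns: stems whose second-to-last letter is 'w' add mi- … -eka around the stem; stems whose second-to-last letter is 'v' add -ar; stems whose second-to-last letter is 'z' double the final consonant and add -ani.
So hakogibp → hakogibppim.

hakogibppim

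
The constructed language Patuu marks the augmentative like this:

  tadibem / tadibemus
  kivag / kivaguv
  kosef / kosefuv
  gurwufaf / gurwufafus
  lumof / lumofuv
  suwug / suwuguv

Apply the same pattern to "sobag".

"sobag" has 2 vowels. The stems with 2 vowels (kosef → kosefuv, kivag → kivaguv, suwug → suwuguv) add -uv.
The other pattern: stems with 3 vowels add -us.
So sobag → sobaguv.

sobaguv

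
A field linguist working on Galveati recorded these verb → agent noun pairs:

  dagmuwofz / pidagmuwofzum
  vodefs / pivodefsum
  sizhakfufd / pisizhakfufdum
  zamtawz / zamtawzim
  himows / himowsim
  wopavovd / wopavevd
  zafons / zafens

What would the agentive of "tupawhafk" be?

pitupawhafkum

"tupawhafk" has second-to-last letter 'f'. The stems whose second-to-last letter is 'f' (dagmuwofz → pidagmuwofzum, vodefs → pivodefsum, sizhakfufd → pisizhakfufdum) add pi- … -um around the stem.
The other patterns: stems whose second-to-last letter is 'w' add -im; stems whose second-to-last letter is 'n' or 'v' change the last vowel to 'e'.
So tupawhafk → pitupawhafkum.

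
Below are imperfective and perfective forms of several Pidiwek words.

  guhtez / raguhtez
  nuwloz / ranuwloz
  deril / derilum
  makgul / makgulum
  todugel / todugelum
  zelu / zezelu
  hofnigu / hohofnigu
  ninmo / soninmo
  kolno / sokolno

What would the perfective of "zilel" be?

"zilel" ends in -l. The stems ending in -l (deril → derilum, makgul → makgulum, todugel → todugelum) add -um.
So zilel → zilelum.

zilelum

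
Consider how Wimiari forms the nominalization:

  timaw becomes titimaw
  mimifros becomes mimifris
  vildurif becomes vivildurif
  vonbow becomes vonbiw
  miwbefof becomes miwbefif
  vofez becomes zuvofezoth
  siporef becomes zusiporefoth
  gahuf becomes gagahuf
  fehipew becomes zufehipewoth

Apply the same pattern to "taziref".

zutazirefoth

fehipew and vonbow both end in -w yet inflect differently (zufehipewoth, vonbiw), so the final letter is not what conditions the rule; the last vowel is.
"taziref" has last vowel 'e'. The stems whose last vowel is 'e' (siporef → zusiporefoth, fehipew → zufehipewoth, vofez → zuvofezoth) add zu- … -oth around the stem.
The other patterns: stems whose last vowel is 'o' change the last vowel to 'i'; stems whose last vowel is 'a', 'i' or 'u' repeat the first consonant+vowel as a prefix.
So taziref → zutazirefoth.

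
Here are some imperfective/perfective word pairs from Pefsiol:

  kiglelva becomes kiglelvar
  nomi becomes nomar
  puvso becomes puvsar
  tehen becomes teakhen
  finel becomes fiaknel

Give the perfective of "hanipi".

nomi and tehen both have 2 vowels yet inflect differently (nomar, teakhen), so the number of vowels is not what conditions the rule; whether the stem ends in a vowel or a consonant is.
"hanipi" ends in a vowel. The stems ending in a vowel (kiglelva → kiglelvar, nomi → nomar, puvso → puvsar) drop the final letter and add -ar.
The other pattern: stems ending in a consonant insert -ak- after the first vowel.
So hanipi → hanipar.

hanipar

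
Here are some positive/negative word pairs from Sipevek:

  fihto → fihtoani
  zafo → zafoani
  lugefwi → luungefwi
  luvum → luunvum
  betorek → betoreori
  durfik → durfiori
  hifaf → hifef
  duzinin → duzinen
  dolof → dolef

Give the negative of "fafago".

lugefwi and durfik both have last vowel 'i' yet inflect differently (luungefwi, durfiori), so the last vowel is not what conditions the rule; the final letter is.
"fafago" ends in -o. The stems ending in -o (fihto → fihtoani, zafo → zafoani) add -ani.
So fafago → fafagoani.

fafagoani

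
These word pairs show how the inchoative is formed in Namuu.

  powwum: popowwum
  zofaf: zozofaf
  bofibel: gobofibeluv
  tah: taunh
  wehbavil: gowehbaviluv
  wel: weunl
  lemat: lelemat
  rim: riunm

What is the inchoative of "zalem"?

"zalem" has 2 vowels. The stems with 2 vowels (zofaf → zozofaf, powwum → popowwum, lemat → lelemat) repeat the first consonant+vowel as a prefix.
The other patterns: stems with 1 vowel insert -un- after the first vowel; stems with 3 vowels add go- … -uv around the stem.
So zalem → zazalem.

zazalem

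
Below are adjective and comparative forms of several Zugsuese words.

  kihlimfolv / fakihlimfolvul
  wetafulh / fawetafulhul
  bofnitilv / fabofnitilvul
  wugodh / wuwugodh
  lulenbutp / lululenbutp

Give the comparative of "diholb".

fadiholbul

wetafulh and wugodh both end in -h yet inflect differently (fawetafulhul, wuwugodh), so the final letter is not what conditions the rule; the second-to-last letter is.
"diholb" has second-to-last letter 'l'. The stems whose second-to-last letter is 'l' (kihlimfolv → fakihlimfolvul, wetafulh → fawetafulhul, bofnitilv → fabofnitilvul) add fa- … -ul around the stem.
The other pattern: stems whose second-to-last letter is 'd' or 't' repeat the first consonant+vowel as a prefix.
So diholb → fadiholbul.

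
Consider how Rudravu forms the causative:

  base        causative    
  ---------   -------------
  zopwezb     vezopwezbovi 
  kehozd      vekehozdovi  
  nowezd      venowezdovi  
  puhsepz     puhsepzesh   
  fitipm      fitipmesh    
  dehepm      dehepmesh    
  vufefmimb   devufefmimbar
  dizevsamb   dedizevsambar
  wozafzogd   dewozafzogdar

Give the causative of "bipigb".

debipigbar

zopwezb and vufefmimb both end in -b yet inflect differently (vezopwezbovi, devufefmimbar), so the final letter is not what conditions the rule; the second-to-last letter is.
"bipigb" has second-to-last letter 'g'. The one such stem in the data (wozafzogd → dewozafzogdar) adds de- … -ar around the stem, so the same rule applies.
So bipigb → debipigbar.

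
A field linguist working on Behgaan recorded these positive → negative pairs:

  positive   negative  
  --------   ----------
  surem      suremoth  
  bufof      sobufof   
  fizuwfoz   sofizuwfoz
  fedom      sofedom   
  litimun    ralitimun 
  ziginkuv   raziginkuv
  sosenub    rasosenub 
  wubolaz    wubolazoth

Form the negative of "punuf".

fizuwfoz and wubolaz both end in -z yet inflect differently (sofizuwfoz, wubolazoth), so the final letter is not what conditions the rule; the last vowel is.
"punuf" has last vowel 'u'. The stems whose last vowel is 'u' (sosenub → rasosenub, ziginkuv → raziginkuv, litimun → ralitimun) add the prefix ra-.
So punuf → rapunuf.

rapunuf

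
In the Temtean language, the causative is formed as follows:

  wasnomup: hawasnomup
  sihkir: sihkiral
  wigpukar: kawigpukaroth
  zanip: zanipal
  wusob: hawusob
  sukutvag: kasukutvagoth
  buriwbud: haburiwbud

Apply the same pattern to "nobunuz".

hanobunuz

"nobunuz" has last vowel 'u'. The stems whose last vowel is 'u' (wasnomup → hawasnomup, buriwbud → haburiwbud) add the prefix ha-.
So nobunuz → hanobunuz.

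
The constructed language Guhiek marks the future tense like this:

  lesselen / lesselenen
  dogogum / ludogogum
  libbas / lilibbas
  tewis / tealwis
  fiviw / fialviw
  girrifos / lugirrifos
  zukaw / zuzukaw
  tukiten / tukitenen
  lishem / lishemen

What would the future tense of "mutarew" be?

libbas and tewis both end in -s yet inflect differently (lilibbas, tealwis), so the final letter is not what conditions the rule; the last vowel is.
"mutarew" has last vowel 'e'. The stems whose last vowel is 'e' (lishem → lishemen, tukiten → tukitenen, lesselen → lesselenen) add -en.
The other patterns: stems whose last vowel is 'a' repeat the first consonant+vowel as a prefix; stems whose last vowel is 'i' insert -al- after the first vowel; stems whose last vowel is 'o' or 'u' add the prefix lu-.
So mutarew → mutarewen.

mutarewen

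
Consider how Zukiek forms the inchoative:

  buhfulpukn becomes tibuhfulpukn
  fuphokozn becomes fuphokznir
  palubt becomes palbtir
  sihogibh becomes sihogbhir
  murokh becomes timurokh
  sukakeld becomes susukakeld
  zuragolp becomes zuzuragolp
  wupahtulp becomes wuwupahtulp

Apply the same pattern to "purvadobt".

"purvadobt" has second-to-last letter 'b'. The stems whose second-to-last letter is 'b' (palubt → palbtir, sihogibh → sihogbhir) delete the last vowel and add -ir.
The other patterns: stems whose second-to-last letter is 'k' add the prefix ti-; stems whose second-to-last letter is 'l' repeat the first consonant+vowel as a prefix.
So purvadobt → purvadbtir.

purvadbtir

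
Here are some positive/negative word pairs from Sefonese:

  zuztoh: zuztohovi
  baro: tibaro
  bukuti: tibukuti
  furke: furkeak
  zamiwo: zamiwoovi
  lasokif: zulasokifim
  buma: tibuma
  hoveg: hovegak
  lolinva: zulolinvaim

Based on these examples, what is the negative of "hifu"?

zamiwo and baro both end in -o yet inflect differently (zamiwoovi, tibaro), so the final letter is not what conditions the rule; the first letter is.
"hifu" begins with h-. The one such stem in the data (hoveg → hovegak) adds -ak, so the same rule applies.
The other patterns: stems beginning with l- add zu- … -im around the stem; stems beginning with z- add -ovi; stems beginning with b- add the prefix ti-.
So hifu → hifuak.

hifuak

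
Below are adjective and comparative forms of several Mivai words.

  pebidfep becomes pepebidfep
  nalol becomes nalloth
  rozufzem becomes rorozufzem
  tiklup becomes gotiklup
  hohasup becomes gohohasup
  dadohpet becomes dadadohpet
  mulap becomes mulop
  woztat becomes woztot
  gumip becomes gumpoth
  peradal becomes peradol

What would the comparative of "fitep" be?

mulap and hohasup both end in -p yet inflect differently (mulop, gohohasup), so the final letter is not what conditions the rule; the last vowel is.
"fitep" has last vowel 'e'. The stems whose last vowel is 'e' (pebidfep → pepebidfep, dadohpet → dadadohpet, rozufzem → rorozufzem) repeat the first consonant+vowel as a prefix.
The other patterns: stems whose last vowel is 'a' change the last vowel to 'o'; stems whose last vowel is 'u' add the prefix go-; stems whose last vowel is 'i' or 'o' delete the last vowel and add -oth.
So fitep → fifitep.

fifitep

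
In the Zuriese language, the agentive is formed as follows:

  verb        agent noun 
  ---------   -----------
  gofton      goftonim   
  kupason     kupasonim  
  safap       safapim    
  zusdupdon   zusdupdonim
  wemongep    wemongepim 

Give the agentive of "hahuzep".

Every pair shown (gofton → goftonim, kupason → kupasonim, safap → safapim, …) follows the same rule: add -im.
So hahuzep → hahuzepim.

hahuzepim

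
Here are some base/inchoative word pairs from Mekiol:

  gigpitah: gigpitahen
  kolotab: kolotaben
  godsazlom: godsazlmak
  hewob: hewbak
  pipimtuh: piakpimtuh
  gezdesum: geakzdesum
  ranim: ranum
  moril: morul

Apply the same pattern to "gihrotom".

kolotab and hewob both end in -b yet inflect differently (kolotaben, hewbak), so the final letter is not what conditions the rule; the last vowel is.
"gihrotom" has last vowel 'o'. The stems whose last vowel is 'o' (godsazlom → godsazlmak, hewob → hewbak) delete the last vowel and add -ak.
The other patterns: stems whose last vowel is 'a' add -en; stems whose last vowel is 'u' insert -ak- after the first vowel; stems whose last vowel is 'i' change the last vowel to 'u'.
So gihrotom → gihrotmak.

gihrotmak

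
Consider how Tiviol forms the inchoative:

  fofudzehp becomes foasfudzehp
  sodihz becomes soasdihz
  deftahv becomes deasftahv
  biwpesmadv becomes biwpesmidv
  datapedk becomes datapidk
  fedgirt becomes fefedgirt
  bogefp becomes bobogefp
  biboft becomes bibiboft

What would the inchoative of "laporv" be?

lalaporv

"laporv" has second-to-last letter 'r'. The one such stem in the data (fedgirt → fefedgirt) repeats the first consonant+vowel as a prefix (as do bogefp, biboft), so the same rule applies.
So laporv → lalaporv.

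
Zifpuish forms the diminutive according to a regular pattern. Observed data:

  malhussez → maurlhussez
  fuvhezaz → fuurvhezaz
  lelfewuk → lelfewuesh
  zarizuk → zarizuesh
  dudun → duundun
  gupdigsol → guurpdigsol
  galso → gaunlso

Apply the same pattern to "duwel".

duurwel

gupdigsol and galso both have last vowel 'o' yet inflect differently (guurpdigsol, gaunlso), so the last vowel is not what conditions the rule; the final letter is.
"duwel" ends in -l. The one such stem in the data (gupdigsol → guurpdigsol) inserts -ur- after the first vowel (as do fuvhezaz, malhussez), so the same rule applies.
The other patterns: stems ending in -k drop the final letter and add -esh; stems ending in -n or -o insert -un- after the first vowel.
So duwel → duurwel.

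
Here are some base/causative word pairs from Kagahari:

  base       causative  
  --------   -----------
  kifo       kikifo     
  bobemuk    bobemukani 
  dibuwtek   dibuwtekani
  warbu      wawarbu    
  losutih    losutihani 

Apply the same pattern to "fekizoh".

fekizohani

warbu and bobemuk both have last vowel 'u' yet inflect differently (wawarbu, bobemukani), so the last vowel is not what conditions the rule; whether the stem ends in a vowel or a consonant is.
"fekizoh" ends in a consonant. The stems ending in a consonant (bobemuk → bobemukani, dibuwtek → dibuwtekani, losutih → losutihani) add -ani.
The other pattern: stems ending in a vowel repeat the first consonant+vowel as a prefix.
So fekizoh → fekizohani.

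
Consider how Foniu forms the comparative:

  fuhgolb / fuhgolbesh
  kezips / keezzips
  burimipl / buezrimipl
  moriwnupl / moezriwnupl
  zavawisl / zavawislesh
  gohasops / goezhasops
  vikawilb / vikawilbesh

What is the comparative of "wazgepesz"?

wazgepeszesh

moriwnupl and zavawisl both end in -l yet inflect differently (moezriwnupl, zavawislesh), so the final letter is not what conditions the rule; the second-to-last letter is.
"wazgepesz" has second-to-last letter 's'. The one such stem in the data (zavawisl → zavawislesh) adds -esh, so the same rule applies.
The other pattern: stems whose second-to-last letter is 'p' insert -ez- after the first vowel.
So wazgepesz → wazgepeszesh.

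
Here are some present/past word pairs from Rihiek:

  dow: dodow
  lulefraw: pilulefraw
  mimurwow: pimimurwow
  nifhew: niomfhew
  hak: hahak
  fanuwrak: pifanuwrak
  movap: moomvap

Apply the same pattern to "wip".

wiwip

"wip" has 1 vowel. The stems with 1 vowel (dow → dodow, hak → hahak) repeat the first consonant+vowel as a prefix.
So wip → wiwip.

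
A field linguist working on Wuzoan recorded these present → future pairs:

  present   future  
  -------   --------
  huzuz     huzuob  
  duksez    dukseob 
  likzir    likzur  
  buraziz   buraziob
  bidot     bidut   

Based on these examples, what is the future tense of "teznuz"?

teznuob

buraziz and likzir both have last vowel 'i' yet inflect differently (buraziob, likzur), so the last vowel is not what conditions the rule; the final letter is.
"teznuz" ends in -z. The stems ending in -z (duksez → dukseob, buraziz → buraziob, huzuz → huzuob) drop the final letter and add -ob.
So teznuz → teznuob.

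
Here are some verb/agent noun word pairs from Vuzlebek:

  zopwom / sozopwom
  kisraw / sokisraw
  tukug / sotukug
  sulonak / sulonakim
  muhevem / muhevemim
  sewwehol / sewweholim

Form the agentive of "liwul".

zopwom and muhevem both end in -m yet inflect differently (sozopwom, muhevemim), so the final letter is not what conditions the rule; the number of vowels is.
"liwul" has 2 vowels. The stems with 2 vowels (zopwom → sozopwom, kisraw → sokisraw, tukug → sotukug) add the prefix so-.
So liwul → soliwul.

soliwul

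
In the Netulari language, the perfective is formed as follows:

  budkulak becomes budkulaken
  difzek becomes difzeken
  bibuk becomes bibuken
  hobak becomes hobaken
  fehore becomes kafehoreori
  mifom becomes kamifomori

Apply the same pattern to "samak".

samaken

difzek and fehore both have last vowel 'e' yet inflect differently (difzeken, kafehoreori), so the last vowel is not what conditions the rule; the final letter is.
"samak" ends in -k. The stems ending in -k (budkulak → budkulaken, difzek → difzeken, bibuk → bibuken) add -en.
The other pattern: stems ending in -e or -m add ka- … -ori around the stem.
So samak → samaken.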